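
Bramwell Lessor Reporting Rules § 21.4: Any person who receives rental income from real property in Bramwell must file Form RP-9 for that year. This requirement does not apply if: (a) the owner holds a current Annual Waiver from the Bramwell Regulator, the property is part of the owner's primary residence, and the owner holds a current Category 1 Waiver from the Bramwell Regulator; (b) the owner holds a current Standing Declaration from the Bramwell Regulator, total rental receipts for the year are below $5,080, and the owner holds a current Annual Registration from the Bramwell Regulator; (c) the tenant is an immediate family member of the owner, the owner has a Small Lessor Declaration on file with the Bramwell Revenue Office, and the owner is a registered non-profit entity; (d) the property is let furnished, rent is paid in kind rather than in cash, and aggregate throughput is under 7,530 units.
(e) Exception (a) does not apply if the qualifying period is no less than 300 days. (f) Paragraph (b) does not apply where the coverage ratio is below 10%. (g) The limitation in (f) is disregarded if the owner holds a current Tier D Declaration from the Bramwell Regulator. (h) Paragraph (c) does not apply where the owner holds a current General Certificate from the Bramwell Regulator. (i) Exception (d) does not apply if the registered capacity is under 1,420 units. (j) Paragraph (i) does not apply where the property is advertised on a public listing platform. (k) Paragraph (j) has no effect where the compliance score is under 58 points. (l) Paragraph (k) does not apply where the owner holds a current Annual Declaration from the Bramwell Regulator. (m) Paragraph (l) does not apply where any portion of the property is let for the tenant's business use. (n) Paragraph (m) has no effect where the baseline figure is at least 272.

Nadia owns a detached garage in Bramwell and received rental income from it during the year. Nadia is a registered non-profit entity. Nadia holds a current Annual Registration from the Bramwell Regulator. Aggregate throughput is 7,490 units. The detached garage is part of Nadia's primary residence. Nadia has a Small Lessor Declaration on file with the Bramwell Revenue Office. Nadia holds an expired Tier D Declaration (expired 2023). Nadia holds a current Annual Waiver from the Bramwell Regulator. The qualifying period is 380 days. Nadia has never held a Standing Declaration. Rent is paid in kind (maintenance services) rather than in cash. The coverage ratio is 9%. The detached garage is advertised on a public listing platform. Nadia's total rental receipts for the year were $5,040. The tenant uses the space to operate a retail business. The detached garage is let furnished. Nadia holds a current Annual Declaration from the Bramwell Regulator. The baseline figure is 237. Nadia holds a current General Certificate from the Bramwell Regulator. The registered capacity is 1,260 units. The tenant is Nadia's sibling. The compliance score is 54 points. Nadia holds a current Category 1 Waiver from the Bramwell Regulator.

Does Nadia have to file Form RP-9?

Exception (a): a current Annual Waiver is held; the detached garage is part of the primary residence; a current Category 1 Waiver is held — every condition holds. But applying paragraph (e): (e) operates against (a): the qualifying period is 380 days, meeting the 300 days threshold. (a) is therefore removed.
Exception (b) requires that the owner holds a current Standing Declaration from the Bramwell Regulator; but no current Standing Declaration is held, so (b) is unavailable.
Exception (c) is satisfied on its face — the tenant is an immediate family member; a Small Lessor Declaration is on file; Nadia is a registered non-profit. But: (h) operates — a current General Certificate is held. Exception (c) does not apply.
Exception (d) is satisfied on its face — the property is let furnished; rent is paid in kind; aggregate throughput is 7,490 units, under the 7,530 units limit. But: (i) is engaged — the registered capacity is 1,260 units, under the 1,420 units limit. (j) operates (the property is publicly advertised), but is set aside by (k): (k) is engaged — the compliance score is 54 points, under the 58 points limit. (l) would limit (k) — a current Annual Declaration is held — but (m) sets (l) aside: (m) is engaged — the space is let for business use. (n), which would lift (m), does not operate here — the baseline figure is 237, short of 272. Exception (d) does not apply.
No exception displaces § 21.4.

Yes — Nadia must file Form RP-9.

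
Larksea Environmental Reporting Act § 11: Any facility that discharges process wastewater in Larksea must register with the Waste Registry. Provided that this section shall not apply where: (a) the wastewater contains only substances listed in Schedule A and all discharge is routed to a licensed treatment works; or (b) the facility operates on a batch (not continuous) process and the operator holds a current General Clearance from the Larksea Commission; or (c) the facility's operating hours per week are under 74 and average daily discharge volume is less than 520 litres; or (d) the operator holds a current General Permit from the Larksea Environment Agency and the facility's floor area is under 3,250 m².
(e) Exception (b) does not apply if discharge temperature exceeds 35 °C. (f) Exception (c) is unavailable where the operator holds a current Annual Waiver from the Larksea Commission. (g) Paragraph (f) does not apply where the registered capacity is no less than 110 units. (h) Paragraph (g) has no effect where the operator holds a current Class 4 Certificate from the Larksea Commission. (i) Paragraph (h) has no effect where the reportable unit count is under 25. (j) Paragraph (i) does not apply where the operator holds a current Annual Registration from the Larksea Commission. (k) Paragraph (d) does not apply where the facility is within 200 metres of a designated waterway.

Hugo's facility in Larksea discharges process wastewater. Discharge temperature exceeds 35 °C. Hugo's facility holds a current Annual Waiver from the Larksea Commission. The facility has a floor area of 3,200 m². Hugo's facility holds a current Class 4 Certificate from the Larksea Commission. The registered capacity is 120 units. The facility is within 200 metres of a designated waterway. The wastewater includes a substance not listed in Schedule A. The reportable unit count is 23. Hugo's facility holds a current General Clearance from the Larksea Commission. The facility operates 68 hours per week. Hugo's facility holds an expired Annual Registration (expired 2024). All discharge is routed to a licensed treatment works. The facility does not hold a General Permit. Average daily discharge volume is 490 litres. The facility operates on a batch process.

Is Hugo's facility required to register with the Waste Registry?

No — exception (c) applies; Hugo's facility is not required to register with the Waste Registry.

Exception (a) fails — the wastewater includes a non-Schedule-A substance.
All of (b)'s requirements are met (the facility operates on a batch process; a current General Clearance is held). But: (e) operates against (b): discharge temperature exceeds 35 °C. Exception (b) does not apply.
Exception (c)'s conditions are all satisfied: the facility's operating hours per week are 68, under the 74 limit; average daily discharge volume is 490 litres, less than the 520 litres limit. Applying paragraphs (f)–(j): (f) would limit (c) — a current Annual Waiver is held — but (g) sets (f) aside: (g) applies — the registered capacity is 120 units, meeting the 110 units threshold. (h) would limit (g) — a current Class 4 Certificate is held — but (i) sets (h) aside: (i) operates against (h): the reportable unit count is 23, under the 25 limit. (j), which would lift (i), is inapplicable — there is no Annual Registration in force. Exception (c) stands.
Exception (d) does not apply: no General Permit is held.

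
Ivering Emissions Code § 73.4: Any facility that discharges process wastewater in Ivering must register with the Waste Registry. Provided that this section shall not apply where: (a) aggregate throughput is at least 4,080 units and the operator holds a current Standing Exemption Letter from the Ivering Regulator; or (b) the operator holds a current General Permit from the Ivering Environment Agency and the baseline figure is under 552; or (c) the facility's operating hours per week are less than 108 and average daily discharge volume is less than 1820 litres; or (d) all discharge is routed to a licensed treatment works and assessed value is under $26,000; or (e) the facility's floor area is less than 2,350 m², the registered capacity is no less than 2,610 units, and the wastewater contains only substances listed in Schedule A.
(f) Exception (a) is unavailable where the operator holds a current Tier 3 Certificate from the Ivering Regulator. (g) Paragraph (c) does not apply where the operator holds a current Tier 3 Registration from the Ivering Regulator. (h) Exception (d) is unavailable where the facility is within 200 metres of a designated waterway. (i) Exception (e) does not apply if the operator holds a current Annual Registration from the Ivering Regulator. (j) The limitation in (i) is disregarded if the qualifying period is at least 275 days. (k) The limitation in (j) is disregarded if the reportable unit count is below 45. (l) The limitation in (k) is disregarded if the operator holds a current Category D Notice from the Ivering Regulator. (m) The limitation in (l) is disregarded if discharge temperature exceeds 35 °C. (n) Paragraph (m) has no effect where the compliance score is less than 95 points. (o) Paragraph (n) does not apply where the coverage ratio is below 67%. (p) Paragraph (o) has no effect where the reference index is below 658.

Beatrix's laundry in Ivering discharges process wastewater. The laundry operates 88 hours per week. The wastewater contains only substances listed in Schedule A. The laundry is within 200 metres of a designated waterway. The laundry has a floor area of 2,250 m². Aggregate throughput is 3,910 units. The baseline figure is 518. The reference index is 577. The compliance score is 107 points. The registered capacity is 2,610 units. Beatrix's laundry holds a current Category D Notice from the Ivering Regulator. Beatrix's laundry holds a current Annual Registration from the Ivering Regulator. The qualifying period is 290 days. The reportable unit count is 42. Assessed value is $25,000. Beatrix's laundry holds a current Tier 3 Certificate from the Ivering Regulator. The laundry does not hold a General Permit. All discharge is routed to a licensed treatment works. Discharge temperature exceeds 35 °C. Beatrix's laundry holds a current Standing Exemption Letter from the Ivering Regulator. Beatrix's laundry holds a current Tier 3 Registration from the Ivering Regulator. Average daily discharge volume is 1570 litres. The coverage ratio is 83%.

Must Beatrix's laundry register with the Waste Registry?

Exception (a) does not apply: aggregate throughput is 3,910 units, short of 4,080 units.
Exception (b) fails — no General Permit is held.
All of (c)'s requirements are met (the facility's operating hours per week are 88, less than the 108 limit; average daily discharge volume is 1570 litres, less than the 1820 litres limit). But applying paragraph (g): (g) operates against (c): a current Tier 3 Registration is held. Exception (c) does not apply.
Exception (d): discharge is routed to a licensed treatment works; assessed value is $25,000, under the $26,000 limit — every condition holds. Turning to paragraph (h): (h) applies — the laundry is within 200 m of a designated waterway. So (d) is unavailable.
Exception (e): the facility's floor area is 2,250 m², less than the 2,350 m² limit; the registered capacity is 2,610 units, meeting the 2,610 units threshold; the wastewater is Schedule-A-only — every condition holds. However, paragraphs (i)–(p) must be considered: (i) is triggered — a current Annual Registration is held. (j) would limit (i) — the qualifying period is 290 days, meeting the 275 days threshold — but (k) sets (j) aside: (k) operates against (j): the reportable unit count is 42, below the 45 limit. (l) operates (a current Category D Notice is held), but is overridden by (m): (m) is triggered — discharge temperature exceeds 35 °C. (n) does not operate here (the compliance score is 107 points, not less than 95 points), so (m) stands. (e) is therefore removed.
Every exception is unavailable, so the rule governs.

Yes — Beatrix's laundry must register with the Waste Registry.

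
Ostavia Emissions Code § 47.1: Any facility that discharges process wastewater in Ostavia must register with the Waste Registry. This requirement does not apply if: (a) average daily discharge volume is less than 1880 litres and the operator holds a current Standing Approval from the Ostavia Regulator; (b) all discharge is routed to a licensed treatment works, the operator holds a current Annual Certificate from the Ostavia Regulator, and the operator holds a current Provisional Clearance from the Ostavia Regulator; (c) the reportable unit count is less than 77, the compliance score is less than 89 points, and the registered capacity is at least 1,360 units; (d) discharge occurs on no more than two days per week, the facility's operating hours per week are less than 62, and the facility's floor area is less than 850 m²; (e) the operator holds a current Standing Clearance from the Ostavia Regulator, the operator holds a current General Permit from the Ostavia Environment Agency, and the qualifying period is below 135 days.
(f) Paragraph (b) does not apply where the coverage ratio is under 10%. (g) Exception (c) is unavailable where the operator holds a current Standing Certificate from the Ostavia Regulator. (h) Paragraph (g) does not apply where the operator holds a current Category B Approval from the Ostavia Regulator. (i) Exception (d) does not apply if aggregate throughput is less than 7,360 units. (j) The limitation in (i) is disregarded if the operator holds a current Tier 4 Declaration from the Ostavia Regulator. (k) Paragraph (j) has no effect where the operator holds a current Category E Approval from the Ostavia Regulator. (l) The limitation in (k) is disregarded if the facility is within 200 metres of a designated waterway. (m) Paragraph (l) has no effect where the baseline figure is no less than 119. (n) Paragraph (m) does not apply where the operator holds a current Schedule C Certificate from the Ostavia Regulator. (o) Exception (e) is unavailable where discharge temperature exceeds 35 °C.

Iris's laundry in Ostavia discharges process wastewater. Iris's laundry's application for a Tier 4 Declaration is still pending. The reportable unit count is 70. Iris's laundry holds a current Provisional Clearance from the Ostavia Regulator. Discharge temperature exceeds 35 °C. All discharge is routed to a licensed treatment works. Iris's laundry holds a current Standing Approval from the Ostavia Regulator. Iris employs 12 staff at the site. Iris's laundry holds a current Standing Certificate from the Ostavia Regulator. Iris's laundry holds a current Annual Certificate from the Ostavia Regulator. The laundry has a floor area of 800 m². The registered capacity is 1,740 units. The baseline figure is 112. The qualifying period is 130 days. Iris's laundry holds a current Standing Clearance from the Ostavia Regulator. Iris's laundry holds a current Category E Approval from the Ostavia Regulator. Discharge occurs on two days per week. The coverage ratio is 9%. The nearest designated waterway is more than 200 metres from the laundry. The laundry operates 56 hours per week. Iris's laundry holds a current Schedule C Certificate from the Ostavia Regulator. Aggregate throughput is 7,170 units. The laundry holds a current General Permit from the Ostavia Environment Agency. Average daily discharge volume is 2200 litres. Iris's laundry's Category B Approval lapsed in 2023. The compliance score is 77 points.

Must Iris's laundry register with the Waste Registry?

Yes — Iris's laundry must register with the Waste Registry.

Exception (a) fails — average daily discharge volume is 2200 litres, not less than 1880 litres.
All of (b)'s requirements are met (discharge is routed to a licensed treatment works; a current Annual Certificate is held; a current Provisional Clearance is held). But: (f) is engaged — the coverage ratio is 9%, under the 10% limit. Exception (b) does not apply.
Exception (c) is satisfied on its face — the reportable unit count is 70, less than the 77 limit; the compliance score is 77 points, less than the 89 points limit; the registered capacity is 1,740 units, meeting the 1,360 units threshold. But: (g) operates against (c): a current Standing Certificate is held. (h) does not operate here (no current Category B Approval is held), so (g) stands. So (c) is unavailable.
Exception (d) is satisfied on its face — discharge occurs on no more than two days per week; the facility's operating hours per week are 56, less than the 62 limit; the facility's floor area is 800 m², less than the 850 m² limit. But: (i) operates against (d): aggregate throughput is 7,170 units, less than the 7,360 units limit. (j), which would lift (i), is not engaged — no current Tier 4 Declaration is held. (d) is therefore removed.
All of (e)'s requirements are met (a current Standing Clearance is held; a current General Permit is held; the qualifying period is 130 days, below the 135 days limit). Turning to paragraph (o): (o) operates — discharge temperature exceeds 35 °C. So (e) is unavailable.
No exception displaces § 47.1.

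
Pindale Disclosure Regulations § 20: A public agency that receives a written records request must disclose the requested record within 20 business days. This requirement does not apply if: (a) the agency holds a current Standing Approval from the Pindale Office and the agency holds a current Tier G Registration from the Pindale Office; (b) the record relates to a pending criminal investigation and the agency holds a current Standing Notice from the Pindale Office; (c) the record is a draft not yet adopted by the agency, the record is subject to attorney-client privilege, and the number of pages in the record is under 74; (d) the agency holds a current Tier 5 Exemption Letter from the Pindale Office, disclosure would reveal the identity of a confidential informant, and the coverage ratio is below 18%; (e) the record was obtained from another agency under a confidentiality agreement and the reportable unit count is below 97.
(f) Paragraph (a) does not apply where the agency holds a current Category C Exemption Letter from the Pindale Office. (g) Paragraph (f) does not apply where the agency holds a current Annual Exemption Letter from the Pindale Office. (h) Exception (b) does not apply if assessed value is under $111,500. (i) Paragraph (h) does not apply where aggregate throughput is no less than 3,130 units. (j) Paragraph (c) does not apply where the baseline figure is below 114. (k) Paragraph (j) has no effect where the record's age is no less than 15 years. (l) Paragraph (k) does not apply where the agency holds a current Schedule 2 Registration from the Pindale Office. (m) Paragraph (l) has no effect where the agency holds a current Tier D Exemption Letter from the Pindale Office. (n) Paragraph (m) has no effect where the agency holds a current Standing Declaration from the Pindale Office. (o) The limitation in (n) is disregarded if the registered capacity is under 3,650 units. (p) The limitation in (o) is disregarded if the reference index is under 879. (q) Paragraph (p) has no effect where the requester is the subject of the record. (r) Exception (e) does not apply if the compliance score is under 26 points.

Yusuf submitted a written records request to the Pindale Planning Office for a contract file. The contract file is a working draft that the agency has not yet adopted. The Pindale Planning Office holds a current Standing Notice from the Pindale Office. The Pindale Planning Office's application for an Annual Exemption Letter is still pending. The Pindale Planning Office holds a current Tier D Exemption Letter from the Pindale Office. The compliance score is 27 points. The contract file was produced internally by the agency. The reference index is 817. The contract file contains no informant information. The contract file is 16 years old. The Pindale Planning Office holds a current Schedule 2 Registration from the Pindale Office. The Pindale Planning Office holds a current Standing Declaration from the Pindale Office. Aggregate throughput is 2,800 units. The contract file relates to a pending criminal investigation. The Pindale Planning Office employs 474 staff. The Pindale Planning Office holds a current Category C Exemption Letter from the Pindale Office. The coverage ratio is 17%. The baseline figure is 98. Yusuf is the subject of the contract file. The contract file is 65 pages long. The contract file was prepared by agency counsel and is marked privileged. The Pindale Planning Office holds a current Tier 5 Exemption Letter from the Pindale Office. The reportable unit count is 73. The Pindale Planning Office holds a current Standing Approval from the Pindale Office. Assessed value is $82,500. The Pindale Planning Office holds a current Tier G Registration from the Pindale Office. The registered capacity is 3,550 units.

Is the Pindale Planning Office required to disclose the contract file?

No — exception (c) applies; the Pindale Planning Office is not required to disclose the contract file.

Exception (a)'s conditions are all satisfied: a current Standing Approval is held; a current Tier G Registration is held. But: (f) operates against (a): a current Category C Exemption Letter is held. (g), which would lift (f), is inapplicable — the Annual Exemption Letter is not current. So (a) is unavailable.
Exception (b): the contract file relates to a pending investigation; a current Standing Notice is held — every condition holds. However, paragraphs (h)–(i) must be considered: (h) applies — assessed value is $82,500, under the $111,500 limit. (i), which would lift (h), is not triggered — aggregate throughput is 2,800 units, short of 3,130 units. (b) is therefore removed.
Exception (c) is satisfied on its face — the contract file is an unadopted draft; the contract file is privileged; the number of pages in the record is 65, under the 74 limit. Applying paragraphs (j)–(q): (j) would limit (c) — the baseline figure is 98, below the 114 limit — but (k) sets (j) aside: (k) is engaged — the record's age is 16 years, meeting the 15 years threshold. (l) would limit (k) — a current Schedule 2 Registration is held — but (m) sets (l) aside: (m) operates — a current Tier D Exemption Letter is held. (n) is engaged (a current Standing Declaration is held), but yields to (o): (o) operates against (n): the registered capacity is 3,550 units, under the 3,650 units limit. (p) is triggered (the reference index is 817, under the 879 limit), but is overridden by (q): (q) operates against (p): Yusuf is the subject of the contract file. So (c) applies.
Exception (d) fails — the contract file contains no informant information.
Exception (e) requires that the record was obtained from another agency under a confidentiality agreement; but the contract file was produced internally, so (e) is unavailable.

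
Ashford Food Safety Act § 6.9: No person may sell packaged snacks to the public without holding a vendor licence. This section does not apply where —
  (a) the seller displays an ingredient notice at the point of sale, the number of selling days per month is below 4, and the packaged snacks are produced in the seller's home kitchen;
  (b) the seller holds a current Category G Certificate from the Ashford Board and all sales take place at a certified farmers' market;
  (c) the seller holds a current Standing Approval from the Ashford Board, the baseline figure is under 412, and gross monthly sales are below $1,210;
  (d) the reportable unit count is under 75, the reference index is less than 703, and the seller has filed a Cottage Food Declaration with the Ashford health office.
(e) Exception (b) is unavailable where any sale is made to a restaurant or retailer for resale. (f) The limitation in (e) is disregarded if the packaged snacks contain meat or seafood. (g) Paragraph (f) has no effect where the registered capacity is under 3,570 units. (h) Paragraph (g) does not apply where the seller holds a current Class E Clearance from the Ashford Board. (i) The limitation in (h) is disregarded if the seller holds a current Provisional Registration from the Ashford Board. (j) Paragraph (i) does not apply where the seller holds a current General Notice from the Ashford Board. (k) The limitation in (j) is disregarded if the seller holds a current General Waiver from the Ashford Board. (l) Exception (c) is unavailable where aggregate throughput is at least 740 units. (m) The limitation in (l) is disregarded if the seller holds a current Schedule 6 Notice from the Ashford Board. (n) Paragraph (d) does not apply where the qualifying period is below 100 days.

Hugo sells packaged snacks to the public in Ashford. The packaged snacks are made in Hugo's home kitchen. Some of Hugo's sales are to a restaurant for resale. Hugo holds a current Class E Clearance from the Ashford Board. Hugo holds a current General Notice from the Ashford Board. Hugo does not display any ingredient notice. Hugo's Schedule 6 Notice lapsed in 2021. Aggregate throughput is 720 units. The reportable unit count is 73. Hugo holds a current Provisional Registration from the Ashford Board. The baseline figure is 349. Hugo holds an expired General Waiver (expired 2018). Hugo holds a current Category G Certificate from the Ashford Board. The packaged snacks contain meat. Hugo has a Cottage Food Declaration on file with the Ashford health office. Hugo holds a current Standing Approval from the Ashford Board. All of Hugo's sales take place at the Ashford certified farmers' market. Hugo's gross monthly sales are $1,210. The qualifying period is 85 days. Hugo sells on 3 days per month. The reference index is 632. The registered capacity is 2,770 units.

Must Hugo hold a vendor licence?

No — exception (b) applies; Hugo is not required to hold a vendor licence.

Exception (a) requires that the seller displays an ingredient notice at the point of sale; but no ingredient notice is displayed, so (a) is unavailable.
Exception (b): a current Category G Certificate is held; all sales are at a certified farmers' market — every condition holds. Considering the limiting provisions: (e) operates (some sales are to a restaurant for resale), but is displaced by (f): (f) operates against (e): the packaged snacks contain meat. (g) is triggered (the registered capacity is 2,770 units, under the 3,570 units limit), but is set aside by (h): (h) operates against (g): a current Class E Clearance is held. (i) is engaged (a current Provisional Registration is held), but is set aside by (j): (j) operates — a current General Notice is held. (k) does not operate here (no current General Waiver is held), so (j) stands. (b) remains available.
Exception (c) fails — gross monthly sales are $1,210, not below $1,210.
Exception (d) is satisfied on its face — the reportable unit count is 73, under the 75 limit; the reference index is 632, less than the 703 limit; a Cottage Food Declaration is on file. Turning to paragraph (n): (n) operates against (d): the qualifying period is 85 days, below the 100 days limit. (d) is therefore removed.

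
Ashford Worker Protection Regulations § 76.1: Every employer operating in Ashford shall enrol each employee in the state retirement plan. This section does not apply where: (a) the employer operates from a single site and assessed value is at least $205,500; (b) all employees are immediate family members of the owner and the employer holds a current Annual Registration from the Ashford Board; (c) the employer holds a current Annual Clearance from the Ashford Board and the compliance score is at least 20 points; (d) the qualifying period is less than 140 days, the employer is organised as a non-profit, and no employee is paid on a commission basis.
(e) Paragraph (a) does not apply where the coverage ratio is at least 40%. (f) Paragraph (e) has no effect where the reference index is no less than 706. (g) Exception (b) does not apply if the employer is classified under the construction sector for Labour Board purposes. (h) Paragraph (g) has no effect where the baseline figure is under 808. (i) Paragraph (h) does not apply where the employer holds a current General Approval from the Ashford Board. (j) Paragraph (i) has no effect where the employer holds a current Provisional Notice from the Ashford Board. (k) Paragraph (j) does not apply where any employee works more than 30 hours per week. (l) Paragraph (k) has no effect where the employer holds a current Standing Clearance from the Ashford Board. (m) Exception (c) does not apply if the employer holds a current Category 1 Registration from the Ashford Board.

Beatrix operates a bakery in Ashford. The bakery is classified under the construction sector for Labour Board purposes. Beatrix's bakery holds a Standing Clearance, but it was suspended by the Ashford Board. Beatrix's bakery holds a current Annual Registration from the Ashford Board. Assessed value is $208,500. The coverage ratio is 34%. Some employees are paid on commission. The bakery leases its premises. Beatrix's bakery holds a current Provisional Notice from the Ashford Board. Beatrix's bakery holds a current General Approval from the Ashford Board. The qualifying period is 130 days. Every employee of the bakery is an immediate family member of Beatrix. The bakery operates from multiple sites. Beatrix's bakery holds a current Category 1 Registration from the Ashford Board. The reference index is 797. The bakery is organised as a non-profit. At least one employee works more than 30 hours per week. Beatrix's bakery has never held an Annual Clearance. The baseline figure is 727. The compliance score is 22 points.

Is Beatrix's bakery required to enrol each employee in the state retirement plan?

Exception (a) requires that the employer operates from a single site; but the employer operates from multiple sites, so (a) is unavailable.
Exception (b): every employee is an immediate family member; a current Annual Registration is held — every condition holds. But: (g) operates — the bakery is classified under the construction sector. (h) operates (the baseline figure is 727, under the 808 limit), but is displaced by (i): (i) operates against (h): a current General Approval is held. (j) would limit (i) — a current Provisional Notice is held — but (k) sets (j) aside: (k) is engaged — at least one employee exceeds 30 hours/week. (l) does not operate here (no current Standing Clearance is held), so (k) stands. Exception (b) does not apply.
Exception (c) does not apply: no current Annual Clearance is held.
Exception (d) requires that no employee is paid on a commission basis; but some employees are paid on commission, so (d) is unavailable.
Every exception is unavailable, so the rule governs.

Yes — Beatrix's bakery must enrol each employee in the state retirement plan.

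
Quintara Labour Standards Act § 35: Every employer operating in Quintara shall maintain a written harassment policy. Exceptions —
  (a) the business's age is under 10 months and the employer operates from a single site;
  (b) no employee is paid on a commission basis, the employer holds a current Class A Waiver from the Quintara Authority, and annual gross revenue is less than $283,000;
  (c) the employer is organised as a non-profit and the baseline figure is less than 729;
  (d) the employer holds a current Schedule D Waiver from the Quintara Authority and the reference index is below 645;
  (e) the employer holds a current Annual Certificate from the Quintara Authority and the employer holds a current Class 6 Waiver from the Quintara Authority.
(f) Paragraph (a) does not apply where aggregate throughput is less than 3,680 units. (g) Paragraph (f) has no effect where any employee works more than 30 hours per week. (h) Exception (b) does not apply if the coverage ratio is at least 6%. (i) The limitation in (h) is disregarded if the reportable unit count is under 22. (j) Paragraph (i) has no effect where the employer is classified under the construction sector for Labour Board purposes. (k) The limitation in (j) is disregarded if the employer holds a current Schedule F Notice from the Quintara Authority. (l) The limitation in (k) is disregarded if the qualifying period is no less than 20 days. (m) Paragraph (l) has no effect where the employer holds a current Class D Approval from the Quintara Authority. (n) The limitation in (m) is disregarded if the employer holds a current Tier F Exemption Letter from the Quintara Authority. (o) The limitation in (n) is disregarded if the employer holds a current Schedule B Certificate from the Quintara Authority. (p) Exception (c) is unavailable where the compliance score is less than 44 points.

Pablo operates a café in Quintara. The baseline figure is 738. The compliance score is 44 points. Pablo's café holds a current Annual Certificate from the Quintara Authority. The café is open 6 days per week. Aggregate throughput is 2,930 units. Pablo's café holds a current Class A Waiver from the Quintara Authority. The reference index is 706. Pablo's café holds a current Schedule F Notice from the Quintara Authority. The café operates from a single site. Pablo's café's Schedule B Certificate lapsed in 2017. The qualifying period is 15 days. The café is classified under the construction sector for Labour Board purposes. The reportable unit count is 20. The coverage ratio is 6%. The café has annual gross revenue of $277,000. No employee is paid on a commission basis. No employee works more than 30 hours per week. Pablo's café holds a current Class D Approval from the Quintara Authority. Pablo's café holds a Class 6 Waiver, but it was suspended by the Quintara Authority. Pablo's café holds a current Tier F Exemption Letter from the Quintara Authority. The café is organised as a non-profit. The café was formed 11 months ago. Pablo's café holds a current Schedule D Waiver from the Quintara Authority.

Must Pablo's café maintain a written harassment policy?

No — exception (b) applies; Pablo's café is not required to maintain a written harassment policy.

Exception (a) fails — the business's age is 11 months, not under 10 months.
Exception (b) is satisfied on its face — no employee is paid on commission; a current Class A Waiver is held; annual gross revenue is $277,000, less than the $283,000 limit. Under paragraphs (h)–(o): (h) applies (the coverage ratio is 6%, meeting the 6% threshold), but is set aside by (i): (i) operates — the reportable unit count is 20, under the 22 limit. (j) applies (the café is classified under the construction sector), but is displaced by (k): (k) operates against (j): a current Schedule F Notice is held. (l), which would lift (k), is not engaged — the qualifying period is 15 days, short of 20 days. So (b) applies.
Exception (c) requires that the baseline figure is less than 729; but the baseline figure is 738, not less than 729, so (c) is unavailable.
Exception (d) does not apply: the reference index is 706, not below 645.
Exception (e) fails — there is no Class 6 Waiver in force.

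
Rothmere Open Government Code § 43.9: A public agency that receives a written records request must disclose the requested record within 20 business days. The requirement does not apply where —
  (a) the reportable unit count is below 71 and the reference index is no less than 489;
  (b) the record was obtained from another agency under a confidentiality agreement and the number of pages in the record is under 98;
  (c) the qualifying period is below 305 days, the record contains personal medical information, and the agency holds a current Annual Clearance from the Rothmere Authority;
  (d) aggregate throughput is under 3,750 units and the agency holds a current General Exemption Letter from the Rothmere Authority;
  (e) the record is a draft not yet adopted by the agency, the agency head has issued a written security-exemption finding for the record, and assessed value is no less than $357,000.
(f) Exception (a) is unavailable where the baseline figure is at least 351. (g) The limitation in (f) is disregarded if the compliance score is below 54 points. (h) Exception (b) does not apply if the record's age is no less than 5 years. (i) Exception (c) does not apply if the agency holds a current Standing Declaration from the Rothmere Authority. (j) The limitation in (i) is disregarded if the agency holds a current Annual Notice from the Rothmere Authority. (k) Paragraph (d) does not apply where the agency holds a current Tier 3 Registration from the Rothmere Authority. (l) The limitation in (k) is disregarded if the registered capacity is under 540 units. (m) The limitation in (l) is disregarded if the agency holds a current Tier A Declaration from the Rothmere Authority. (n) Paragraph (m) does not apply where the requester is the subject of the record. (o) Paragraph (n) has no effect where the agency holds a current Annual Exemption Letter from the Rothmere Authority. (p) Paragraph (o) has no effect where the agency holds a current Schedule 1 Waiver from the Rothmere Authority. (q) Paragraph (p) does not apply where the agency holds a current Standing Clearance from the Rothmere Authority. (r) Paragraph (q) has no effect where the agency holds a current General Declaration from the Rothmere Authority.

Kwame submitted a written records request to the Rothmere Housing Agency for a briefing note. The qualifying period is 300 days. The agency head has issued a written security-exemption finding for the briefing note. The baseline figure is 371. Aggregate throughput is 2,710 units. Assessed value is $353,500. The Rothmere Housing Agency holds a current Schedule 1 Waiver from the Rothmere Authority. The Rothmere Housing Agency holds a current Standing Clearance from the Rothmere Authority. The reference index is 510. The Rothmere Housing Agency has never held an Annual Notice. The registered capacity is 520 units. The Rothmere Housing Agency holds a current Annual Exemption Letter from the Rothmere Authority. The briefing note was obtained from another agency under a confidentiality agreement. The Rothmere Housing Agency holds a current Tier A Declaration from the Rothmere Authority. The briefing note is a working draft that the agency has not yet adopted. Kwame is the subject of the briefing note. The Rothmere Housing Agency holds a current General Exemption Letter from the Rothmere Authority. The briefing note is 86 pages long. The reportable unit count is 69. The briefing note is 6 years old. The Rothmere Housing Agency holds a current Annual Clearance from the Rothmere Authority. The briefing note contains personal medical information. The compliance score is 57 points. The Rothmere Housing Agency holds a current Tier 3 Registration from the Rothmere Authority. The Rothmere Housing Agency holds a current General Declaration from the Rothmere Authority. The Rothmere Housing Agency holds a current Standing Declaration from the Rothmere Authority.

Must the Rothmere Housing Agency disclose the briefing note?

No — exception (d) applies; the Rothmere Housing Agency is not required to disclose the briefing note.

All of (a)'s requirements are met (the reportable unit count is 69, below the 71 limit; the reference index is 510, meeting the 489 threshold). However, paragraphs (f)–(g) must be considered: (f) operates against (a): the baseline figure is 371, meeting the 351 threshold. (g), which would lift (f), is inapplicable — the compliance score is 57 points, not below 54 points. Exception (a) does not apply.
Exception (b)'s conditions are all satisfied: the briefing note was obtained under a confidentiality agreement; the number of pages in the record is 86, under the 98 limit. But: (h) operates against (b): the record's age is 6 years, meeting the 5 years threshold. So (b) is unavailable.
Exception (c)'s conditions are all satisfied: the qualifying period is 300 days, below the 305 days limit; the briefing note contains personal medical information; a current Annual Clearance is held. However, paragraphs (i)–(j) must be considered: (i) applies — a current Standing Declaration is held. (j) is not triggered (no current Annual Notice is held), so (i) stands. (c) is therefore removed.
All of (d)'s requirements are met (aggregate throughput is 2,710 units, under the 3,750 units limit; a current General Exemption Letter is held). Considering the limiting provisions: (k) would limit (d) — a current Tier 3 Registration is held — but (l) sets (k) aside: (l) is engaged — the registered capacity is 520 units, under the 540 units limit. (m) applies (a current Tier A Declaration is held), but is set aside by (n): (n) operates against (m): Kwame is the subject of the briefing note. (o) would limit (n) — a current Annual Exemption Letter is held — but (p) sets (o) aside: (p) applies — a current Schedule 1 Waiver is held. (q) would limit (p) — a current Standing Clearance is held — but (r) sets (q) aside: (r) operates against (q): a current General Declaration is held. So (d) applies.
Exception (e) does not apply: assessed value is $353,500, short of $357,000.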